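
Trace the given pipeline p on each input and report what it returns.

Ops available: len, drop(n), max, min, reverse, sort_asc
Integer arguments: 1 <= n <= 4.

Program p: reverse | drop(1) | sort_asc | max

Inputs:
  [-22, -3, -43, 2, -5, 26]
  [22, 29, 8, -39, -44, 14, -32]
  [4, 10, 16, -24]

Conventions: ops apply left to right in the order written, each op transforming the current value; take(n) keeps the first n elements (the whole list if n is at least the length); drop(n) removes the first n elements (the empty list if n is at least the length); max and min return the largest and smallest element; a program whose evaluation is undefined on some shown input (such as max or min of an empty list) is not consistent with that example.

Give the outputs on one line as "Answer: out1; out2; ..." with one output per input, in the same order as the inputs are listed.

Execution, op by op:
  [-22, -3, -43, 2, -5, 26] -> [26, -5, 2, -43, -3, -22] -> [-5, 2, -43, -3, -22] -> [-43, -22, -5, -3, 2] -> 2
  [22, 29, 8, -39, -44, 14, -32] -> [-32, 14, -44, -39, 8, 29, 22] -> [14, -44, -39, 8, 29, 22] -> [-44, -39, 8, 14, 22, 29] -> 29
  [4, 10, 16, -24] -> [-24, 16, 10, 4] -> [16, 10, 4] -> [4, 10, 16] -> 16

2; 29; 16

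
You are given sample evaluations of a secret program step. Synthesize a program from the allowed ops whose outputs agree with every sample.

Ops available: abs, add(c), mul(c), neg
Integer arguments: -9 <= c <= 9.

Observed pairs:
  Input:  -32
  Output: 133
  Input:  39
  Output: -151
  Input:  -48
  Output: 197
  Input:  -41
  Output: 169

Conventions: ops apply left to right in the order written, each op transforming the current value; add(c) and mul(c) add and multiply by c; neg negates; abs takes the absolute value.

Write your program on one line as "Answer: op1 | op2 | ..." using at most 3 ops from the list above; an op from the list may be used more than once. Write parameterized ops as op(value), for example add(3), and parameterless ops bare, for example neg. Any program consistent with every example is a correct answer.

mul(4) | add(-5) | neg

Check, running the answer program on each example:
  -32 -> -128 -> -133 -> 133
  39 -> 156 -> 151 -> -151
  -48 -> -192 -> -197 -> 197
  -41 -> -164 -> -169 -> 169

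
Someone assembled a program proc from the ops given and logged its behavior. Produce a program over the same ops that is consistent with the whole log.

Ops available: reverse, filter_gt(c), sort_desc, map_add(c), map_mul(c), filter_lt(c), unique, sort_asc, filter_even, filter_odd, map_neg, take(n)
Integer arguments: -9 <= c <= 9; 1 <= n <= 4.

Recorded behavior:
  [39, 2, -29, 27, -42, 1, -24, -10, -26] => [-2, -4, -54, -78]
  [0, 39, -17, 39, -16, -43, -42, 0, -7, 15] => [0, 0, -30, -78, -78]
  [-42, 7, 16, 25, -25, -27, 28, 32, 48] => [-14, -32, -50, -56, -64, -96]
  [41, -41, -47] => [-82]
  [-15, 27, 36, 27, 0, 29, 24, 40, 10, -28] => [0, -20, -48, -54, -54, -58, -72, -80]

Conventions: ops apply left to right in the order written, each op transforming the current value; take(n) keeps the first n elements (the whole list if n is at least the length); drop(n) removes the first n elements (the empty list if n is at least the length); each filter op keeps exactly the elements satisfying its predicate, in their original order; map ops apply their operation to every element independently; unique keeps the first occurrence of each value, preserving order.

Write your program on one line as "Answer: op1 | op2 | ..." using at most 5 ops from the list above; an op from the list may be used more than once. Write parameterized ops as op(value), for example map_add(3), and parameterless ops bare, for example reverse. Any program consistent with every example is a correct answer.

sort_desc | reverse | map_mul(2) | map_neg | filter_lt(2)

Check, running the answer program on each example:
  [39, 2, -29, 27, -42, 1, -24, -10, -26] -> [39, 27, 2, 1, -10, -24, -26, -29, -42] -> [-42, -29, -26, -24, -10, 1, 2, 27, 39] -> [-84, -58, -52, -48, -20, 2, 4, 54, 78] -> [84, 58, 52, 48, 20, -2, -4, -54, -78] -> [-2, -4, -54, -78]
  [0, 39, -17, 39, -16, -43, -42, 0, -7, 15] -> [39, 39, 15, 0, 0, -7, -16, -17, -42, -43] -> [-43, -42, -17, -16, -7, 0, 0, 15, 39, 39] -> [-86, -84, -34, -32, -14, 0, 0, 30, 78, 78] -> [86, 84, 34, 32, 14, 0, 0, -30, -78, -78] -> [0, 0, -30, -78, -78]
  [-42, 7, 16, 25, -25, -27, 28, 32, 48] -> [48, 32, 28, 25, 16, 7, -25, -27, -42] -> [-42, -27, -25, 7, 16, 25, 28, 32, 48] -> [-84, -54, -50, 14, 32, 50, 56, 64, 96] -> [84, 54, 50, -14, -32, -50, -56, -64, -96] -> [-14, -32, -50, -56, -64, -96]
  [41, -41, -47] -> [41, -41, -47] -> [-47, -41, 41] -> [-94, -82, 82] -> [94, 82, -82] -> [-82]
  [-15, 27, 36, 27, 0, 29, 24, 40, 10, -28] -> [40, 36, 29, 27, 27, 24, 10, 0, -15, -28] -> [-28, -15, 0, 10, 24, 27, 27, 29, 36, 40] -> [-56, -30, 0, 20, 48, 54, 54, 58, 72, 80] -> [56, 30, 0, -20, -48, -54, -54, -58, -72, -80] -> [0, -20, -48, -54, -54, -58, -72, -80]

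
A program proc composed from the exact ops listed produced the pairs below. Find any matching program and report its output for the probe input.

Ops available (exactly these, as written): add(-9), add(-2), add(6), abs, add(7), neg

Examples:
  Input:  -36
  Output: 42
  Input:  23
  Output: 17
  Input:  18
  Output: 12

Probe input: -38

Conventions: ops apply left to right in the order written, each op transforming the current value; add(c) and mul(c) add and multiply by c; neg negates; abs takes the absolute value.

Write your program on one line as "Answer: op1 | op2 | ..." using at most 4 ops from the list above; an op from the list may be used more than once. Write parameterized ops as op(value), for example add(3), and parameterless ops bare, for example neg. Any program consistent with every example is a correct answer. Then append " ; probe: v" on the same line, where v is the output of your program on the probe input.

neg | add(6) | abs ; probe: 44

Check, running the answer program on each example:
  -36 -> 36 -> 42 -> 42
  23 -> -23 -> -17 -> 17
  18 -> -18 -> -12 -> 12
  probe: -38 -> 38 -> 44 -> 44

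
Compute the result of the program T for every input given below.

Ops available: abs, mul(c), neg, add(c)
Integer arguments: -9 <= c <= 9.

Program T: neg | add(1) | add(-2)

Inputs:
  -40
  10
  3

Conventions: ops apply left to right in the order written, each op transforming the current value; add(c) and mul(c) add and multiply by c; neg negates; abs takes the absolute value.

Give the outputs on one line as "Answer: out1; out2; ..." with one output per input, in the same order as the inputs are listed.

39; -11; -4

Execution, op by op:
  -40 -> 40 -> 41 -> 39
  10 -> -10 -> -9 -> -11
  3 -> -3 -> -2 -> -4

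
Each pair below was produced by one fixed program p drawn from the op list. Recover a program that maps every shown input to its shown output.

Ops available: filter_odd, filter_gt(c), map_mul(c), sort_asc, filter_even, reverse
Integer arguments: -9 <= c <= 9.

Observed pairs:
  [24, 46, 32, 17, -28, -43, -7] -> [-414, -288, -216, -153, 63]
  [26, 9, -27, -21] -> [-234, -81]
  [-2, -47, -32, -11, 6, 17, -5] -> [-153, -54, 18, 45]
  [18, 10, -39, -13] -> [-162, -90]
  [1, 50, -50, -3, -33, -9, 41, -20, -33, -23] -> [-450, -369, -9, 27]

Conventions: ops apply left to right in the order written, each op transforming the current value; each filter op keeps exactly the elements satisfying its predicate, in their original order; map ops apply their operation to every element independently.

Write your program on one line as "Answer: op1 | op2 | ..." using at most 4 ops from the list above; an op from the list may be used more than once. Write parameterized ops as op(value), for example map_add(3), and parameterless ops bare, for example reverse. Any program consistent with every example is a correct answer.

sort_asc | filter_gt(-9) | map_mul(-9) | reverse

Check, running the answer program on each example:
  [24, 46, 32, 17, -28, -43, -7] -> [-43, -28, -7, 17, 24, 32, 46] -> [-7, 17, 24, 32, 46] -> [63, -153, -216, -288, -414] -> [-414, -288, -216, -153, 63]
  [26, 9, -27, -21] -> [-27, -21, 9, 26] -> [9, 26] -> [-81, -234] -> [-234, -81]
  [-2, -47, -32, -11, 6, 17, -5] -> [-47, -32, -11, -5, -2, 6, 17] -> [-5, -2, 6, 17] -> [45, 18, -54, -153] -> [-153, -54, 18, 45]
  [18, 10, -39, -13] -> [-39, -13, 10, 18] -> [10, 18] -> [-90, -162] -> [-162, -90]
  [1, 50, -50, -3, -33, -9, 41, -20, -33, -23] -> [-50, -33, -33, -23, -20, -9, -3, 1, 41, 50] -> [-3, 1, 41, 50] -> [27, -9, -369, -450] -> [-450, -369, -9, 27]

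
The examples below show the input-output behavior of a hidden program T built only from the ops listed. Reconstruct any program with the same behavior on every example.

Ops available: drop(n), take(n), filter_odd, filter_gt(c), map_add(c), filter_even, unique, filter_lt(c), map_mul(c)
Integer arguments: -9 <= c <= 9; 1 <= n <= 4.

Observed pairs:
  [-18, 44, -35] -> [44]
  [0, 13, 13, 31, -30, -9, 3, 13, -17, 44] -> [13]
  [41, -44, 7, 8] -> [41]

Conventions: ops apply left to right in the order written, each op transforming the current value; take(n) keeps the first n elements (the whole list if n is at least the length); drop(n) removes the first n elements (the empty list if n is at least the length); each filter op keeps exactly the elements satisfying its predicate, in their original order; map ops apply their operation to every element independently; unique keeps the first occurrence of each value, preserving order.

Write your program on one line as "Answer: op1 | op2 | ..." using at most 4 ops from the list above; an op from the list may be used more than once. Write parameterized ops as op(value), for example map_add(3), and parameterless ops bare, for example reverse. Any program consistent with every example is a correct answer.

filter_gt(-1) | filter_gt(2) | unique | take(1)

Check, running the answer program on each example:
  [-18, 44, -35] -> [44] -> [44] -> [44] -> [44]
  [0, 13, 13, 31, -30, -9, 3, 13, -17, 44] -> [0, 13, 13, 31, 3, 13, 44] -> [13, 13, 31, 3, 13, 44] -> [13, 31, 3, 44] -> [13]
  [41, -44, 7, 8] -> [41, 7, 8] -> [41, 7, 8] -> [41, 7, 8] -> [41]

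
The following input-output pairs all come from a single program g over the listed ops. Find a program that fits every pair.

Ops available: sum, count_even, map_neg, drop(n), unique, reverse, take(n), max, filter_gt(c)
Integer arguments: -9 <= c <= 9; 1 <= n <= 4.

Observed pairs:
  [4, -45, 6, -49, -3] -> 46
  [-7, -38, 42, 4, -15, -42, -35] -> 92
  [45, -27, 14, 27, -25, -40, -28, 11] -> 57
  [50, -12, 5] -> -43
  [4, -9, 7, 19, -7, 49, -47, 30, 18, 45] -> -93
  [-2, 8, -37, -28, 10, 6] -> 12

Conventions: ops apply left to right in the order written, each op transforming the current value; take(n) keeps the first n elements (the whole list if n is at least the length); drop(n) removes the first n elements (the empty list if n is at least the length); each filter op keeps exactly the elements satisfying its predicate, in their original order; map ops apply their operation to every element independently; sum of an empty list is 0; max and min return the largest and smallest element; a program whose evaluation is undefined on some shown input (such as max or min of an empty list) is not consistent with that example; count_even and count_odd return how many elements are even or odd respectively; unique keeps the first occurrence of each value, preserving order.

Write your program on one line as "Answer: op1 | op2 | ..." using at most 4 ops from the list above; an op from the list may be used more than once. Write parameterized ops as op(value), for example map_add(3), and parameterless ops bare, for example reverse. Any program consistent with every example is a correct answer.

reverse | map_neg | take(3) | sum

Check, running the answer program on each example:
  [4, -45, 6, -49, -3] -> [-3, -49, 6, -45, 4] -> [3, 49, -6, 45, -4] -> [3, 49, -6] -> 46
  [-7, -38, 42, 4, -15, -42, -35] -> [-35, -42, -15, 4, 42, -38, -7] -> [35, 42, 15, -4, -42, 38, 7] -> [35, 42, 15] -> 92
  [45, -27, 14, 27, -25, -40, -28, 11] -> [11, -28, -40, -25, 27, 14, -27, 45] -> [-11, 28, 40, 25, -27, -14, 27, -45] -> [-11, 28, 40] -> 57
  [50, -12, 5] -> [5, -12, 50] -> [-5, 12, -50] -> [-5, 12, -50] -> -43
  [4, -9, 7, 19, -7, 49, -47, 30, 18, 45] -> [45, 18, 30, -47, 49, -7, 19, 7, -9, 4] -> [-45, -18, -30, 47, -49, 7, -19, -7, 9, -4] -> [-45, -18, -30] -> -93
  [-2, 8, -37, -28, 10, 6] -> [6, 10, -28, -37, 8, -2] -> [-6, -10, 28, 37, -8, 2] -> [-6, -10, 28] -> 12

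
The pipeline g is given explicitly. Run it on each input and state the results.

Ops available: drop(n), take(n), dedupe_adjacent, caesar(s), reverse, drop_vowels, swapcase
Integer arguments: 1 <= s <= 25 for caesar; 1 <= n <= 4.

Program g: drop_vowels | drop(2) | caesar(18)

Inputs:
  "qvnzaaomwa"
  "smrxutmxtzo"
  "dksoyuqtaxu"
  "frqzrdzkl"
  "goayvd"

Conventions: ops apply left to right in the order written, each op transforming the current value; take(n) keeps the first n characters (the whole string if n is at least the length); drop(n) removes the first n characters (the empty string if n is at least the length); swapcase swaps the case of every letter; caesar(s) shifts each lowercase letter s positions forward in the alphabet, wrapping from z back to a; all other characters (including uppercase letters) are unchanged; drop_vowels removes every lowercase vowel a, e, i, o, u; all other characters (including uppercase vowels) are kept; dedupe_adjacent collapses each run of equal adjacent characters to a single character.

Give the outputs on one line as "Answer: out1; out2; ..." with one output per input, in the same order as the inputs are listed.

"freo"; "jpleplr"; "kqilp"; "irjvrcd"; "nv"

Execution, op by op:
  "qvnzaaomwa" -> "qvnzmw" -> "nzmw" -> "freo"
  "smrxutmxtzo" -> "smrxtmxtz" -> "rxtmxtz" -> "jpleplr"
  "dksoyuqtaxu" -> "dksyqtx" -> "syqtx" -> "kqilp"
  "frqzrdzkl" -> "frqzrdzkl" -> "qzrdzkl" -> "irjvrcd"
  "goayvd" -> "gyvd" -> "vd" -> "nv"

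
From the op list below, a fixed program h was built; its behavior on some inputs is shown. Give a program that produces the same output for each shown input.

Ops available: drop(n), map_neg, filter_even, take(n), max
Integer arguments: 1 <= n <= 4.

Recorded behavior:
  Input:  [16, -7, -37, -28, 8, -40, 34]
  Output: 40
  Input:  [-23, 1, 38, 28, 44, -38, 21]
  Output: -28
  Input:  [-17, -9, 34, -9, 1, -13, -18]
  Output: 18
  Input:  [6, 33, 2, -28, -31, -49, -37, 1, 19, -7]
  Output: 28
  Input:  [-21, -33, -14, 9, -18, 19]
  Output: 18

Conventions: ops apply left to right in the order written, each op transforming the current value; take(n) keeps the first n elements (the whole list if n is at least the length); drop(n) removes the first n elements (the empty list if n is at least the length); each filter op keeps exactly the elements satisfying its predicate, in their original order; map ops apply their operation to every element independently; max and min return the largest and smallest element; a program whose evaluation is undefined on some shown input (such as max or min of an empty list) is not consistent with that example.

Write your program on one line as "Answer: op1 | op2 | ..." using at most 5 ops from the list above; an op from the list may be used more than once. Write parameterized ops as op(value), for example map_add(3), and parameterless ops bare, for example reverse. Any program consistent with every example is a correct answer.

drop(1) | filter_even | map_neg | take(3) | max

Check, running the answer program on each example:
  [16, -7, -37, -28, 8, -40, 34] -> [-7, -37, -28, 8, -40, 34] -> [-28, 8, -40, 34] -> [28, -8, 40, -34] -> [28, -8, 40] -> 40
  [-23, 1, 38, 28, 44, -38, 21] -> [1, 38, 28, 44, -38, 21] -> [38, 28, 44, -38] -> [-38, -28, -44, 38] -> [-38, -28, -44] -> -28
  [-17, -9, 34, -9, 1, -13, -18] -> [-9, 34, -9, 1, -13, -18] -> [34, -18] -> [-34, 18] -> [-34, 18] -> 18
  [6, 33, 2, -28, -31, -49, -37, 1, 19, -7] -> [33, 2, -28, -31, -49, -37, 1, 19, -7] -> [2, -28] -> [-2, 28] -> [-2, 28] -> 28
  [-21, -33, -14, 9, -18, 19] -> [-33, -14, 9, -18, 19] -> [-14, -18] -> [14, 18] -> [14, 18] -> 18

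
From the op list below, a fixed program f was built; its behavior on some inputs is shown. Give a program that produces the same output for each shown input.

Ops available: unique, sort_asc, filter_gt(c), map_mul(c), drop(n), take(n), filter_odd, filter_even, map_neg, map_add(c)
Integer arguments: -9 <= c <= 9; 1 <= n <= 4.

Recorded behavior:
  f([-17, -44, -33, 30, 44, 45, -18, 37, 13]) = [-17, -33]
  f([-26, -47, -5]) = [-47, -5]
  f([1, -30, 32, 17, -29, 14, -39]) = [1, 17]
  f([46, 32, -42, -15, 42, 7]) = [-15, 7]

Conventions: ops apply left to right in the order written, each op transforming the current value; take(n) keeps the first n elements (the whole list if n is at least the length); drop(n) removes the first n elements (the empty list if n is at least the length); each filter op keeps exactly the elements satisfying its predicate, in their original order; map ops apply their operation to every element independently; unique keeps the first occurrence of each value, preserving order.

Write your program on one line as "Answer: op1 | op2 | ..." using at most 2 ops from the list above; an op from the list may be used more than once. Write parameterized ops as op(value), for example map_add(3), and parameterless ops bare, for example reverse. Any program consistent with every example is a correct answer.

filter_odd | take(2)

Check, running the answer program on each example:
  [-17, -44, -33, 30, 44, 45, -18, 37, 13] -> [-17, -33, 45, 37, 13] -> [-17, -33]
  [-26, -47, -5] -> [-47, -5] -> [-47, -5]
  [1, -30, 32, 17, -29, 14, -39] -> [1, 17, -29, -39] -> [1, 17]
  [46, 32, -42, -15, 42, 7] -> [-15, 7] -> [-15, 7]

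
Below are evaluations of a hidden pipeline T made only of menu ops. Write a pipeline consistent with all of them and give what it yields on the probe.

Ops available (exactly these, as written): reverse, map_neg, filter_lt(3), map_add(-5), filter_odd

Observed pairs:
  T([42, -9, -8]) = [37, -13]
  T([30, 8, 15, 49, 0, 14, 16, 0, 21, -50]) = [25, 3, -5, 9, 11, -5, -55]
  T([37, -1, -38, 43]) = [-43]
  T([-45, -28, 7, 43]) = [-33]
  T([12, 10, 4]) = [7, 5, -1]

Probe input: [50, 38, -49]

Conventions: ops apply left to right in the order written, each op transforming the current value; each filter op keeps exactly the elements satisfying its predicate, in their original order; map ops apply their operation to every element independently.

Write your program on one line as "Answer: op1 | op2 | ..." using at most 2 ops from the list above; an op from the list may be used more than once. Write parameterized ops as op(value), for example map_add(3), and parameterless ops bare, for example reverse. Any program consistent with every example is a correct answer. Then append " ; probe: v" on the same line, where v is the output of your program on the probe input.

map_add(-5) | filter_odd ; probe: [45, 33]

Check, running the answer program on each example:
  [42, -9, -8] -> [37, -14, -13] -> [37, -13]
  [30, 8, 15, 49, 0, 14, 16, 0, 21, -50] -> [25, 3, 10, 44, -5, 9, 11, -5, 16, -55] -> [25, 3, -5, 9, 11, -5, -55]
  [37, -1, -38, 43] -> [32, -6, -43, 38] -> [-43]
  [-45, -28, 7, 43] -> [-50, -33, 2, 38] -> [-33]
  [12, 10, 4] -> [7, 5, -1] -> [7, 5, -1]
  probe: [50, 38, -49] -> [45, 33, -54] -> [45, 33]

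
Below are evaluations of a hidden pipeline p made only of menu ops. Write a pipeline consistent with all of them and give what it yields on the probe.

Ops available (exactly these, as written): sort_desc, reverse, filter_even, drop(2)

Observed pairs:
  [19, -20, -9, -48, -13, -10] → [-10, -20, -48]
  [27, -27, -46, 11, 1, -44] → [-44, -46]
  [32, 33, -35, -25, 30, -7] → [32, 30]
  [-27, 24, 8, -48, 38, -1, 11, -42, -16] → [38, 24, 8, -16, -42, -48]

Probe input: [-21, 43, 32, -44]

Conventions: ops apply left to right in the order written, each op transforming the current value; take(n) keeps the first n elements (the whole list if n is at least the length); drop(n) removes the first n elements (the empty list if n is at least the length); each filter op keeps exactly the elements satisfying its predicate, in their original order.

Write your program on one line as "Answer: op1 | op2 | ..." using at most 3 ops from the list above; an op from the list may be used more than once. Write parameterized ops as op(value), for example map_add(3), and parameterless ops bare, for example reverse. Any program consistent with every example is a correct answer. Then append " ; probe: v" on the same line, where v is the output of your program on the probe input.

sort_desc | filter_even ; probe: [32, -44]

Check, running the answer program on each example:
  [19, -20, -9, -48, -13, -10] -> [19, -9, -10, -13, -20, -48] -> [-10, -20, -48]
  [27, -27, -46, 11, 1, -44] -> [27, 11, 1, -27, -44, -46] -> [-44, -46]
  [32, 33, -35, -25, 30, -7] -> [33, 32, 30, -7, -25, -35] -> [32, 30]
  [-27, 24, 8, -48, 38, -1, 11, -42, -16] -> [38, 24, 11, 8, -1, -16, -27, -42, -48] -> [38, 24, 8, -16, -42, -48]
  probe: [-21, 43, 32, -44] -> [43, 32, -21, -44] -> [32, -44]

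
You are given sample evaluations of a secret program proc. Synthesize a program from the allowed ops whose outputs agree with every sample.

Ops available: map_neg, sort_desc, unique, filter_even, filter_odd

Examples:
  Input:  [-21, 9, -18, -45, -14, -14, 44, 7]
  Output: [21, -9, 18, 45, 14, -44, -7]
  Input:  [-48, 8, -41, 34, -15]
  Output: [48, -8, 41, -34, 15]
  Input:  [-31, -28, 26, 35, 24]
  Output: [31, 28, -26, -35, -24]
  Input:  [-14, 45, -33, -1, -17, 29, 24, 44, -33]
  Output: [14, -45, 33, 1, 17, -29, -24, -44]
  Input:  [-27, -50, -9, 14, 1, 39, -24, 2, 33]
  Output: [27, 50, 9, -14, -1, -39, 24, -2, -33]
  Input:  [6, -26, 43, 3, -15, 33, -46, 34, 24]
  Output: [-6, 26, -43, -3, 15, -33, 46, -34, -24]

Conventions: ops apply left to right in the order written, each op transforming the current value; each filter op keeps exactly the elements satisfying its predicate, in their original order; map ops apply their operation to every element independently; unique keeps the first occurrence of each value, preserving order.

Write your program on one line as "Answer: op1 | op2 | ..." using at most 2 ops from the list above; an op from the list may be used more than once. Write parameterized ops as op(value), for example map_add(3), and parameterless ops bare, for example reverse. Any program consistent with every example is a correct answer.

unique | map_neg

Check, running the answer program on each example:
  [-21, 9, -18, -45, -14, -14, 44, 7] -> [-21, 9, -18, -45, -14, 44, 7] -> [21, -9, 18, 45, 14, -44, -7]
  [-48, 8, -41, 34, -15] -> [-48, 8, -41, 34, -15] -> [48, -8, 41, -34, 15]
  [-31, -28, 26, 35, 24] -> [-31, -28, 26, 35, 24] -> [31, 28, -26, -35, -24]
  [-14, 45, -33, -1, -17, 29, 24, 44, -33] -> [-14, 45, -33, -1, -17, 29, 24, 44] -> [14, -45, 33, 1, 17, -29, -24, -44]
  [-27, -50, -9, 14, 1, 39, -24, 2, 33] -> [-27, -50, -9, 14, 1, 39, -24, 2, 33] -> [27, 50, 9, -14, -1, -39, 24, -2, -33]
  [6, -26, 43, 3, -15, 33, -46, 34, 24] -> [6, -26, 43, 3, -15, 33, -46, 34, 24] -> [-6, 26, -43, -3, 15, -33, 46, -34, -24]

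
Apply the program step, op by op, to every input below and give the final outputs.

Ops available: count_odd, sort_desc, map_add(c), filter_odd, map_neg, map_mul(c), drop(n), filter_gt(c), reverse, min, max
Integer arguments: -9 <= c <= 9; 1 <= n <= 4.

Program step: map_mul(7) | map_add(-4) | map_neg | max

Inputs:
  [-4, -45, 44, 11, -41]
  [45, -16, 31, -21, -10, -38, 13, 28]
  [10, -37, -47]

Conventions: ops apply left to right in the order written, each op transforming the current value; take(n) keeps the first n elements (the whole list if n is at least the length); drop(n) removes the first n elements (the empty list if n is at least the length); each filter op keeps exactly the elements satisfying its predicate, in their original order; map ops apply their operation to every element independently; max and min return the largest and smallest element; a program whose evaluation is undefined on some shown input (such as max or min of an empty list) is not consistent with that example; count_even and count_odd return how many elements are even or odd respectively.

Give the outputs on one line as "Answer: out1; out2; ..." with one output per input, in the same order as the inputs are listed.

Execution, op by op:
  [-4, -45, 44, 11, -41] -> [-28, -315, 308, 77, -287] -> [-32, -319, 304, 73, -291] -> [32, 319, -304, -73, 291] -> 319
  [45, -16, 31, -21, -10, -38, 13, 28] -> [315, -112, 217, -147, -70, -266, 91, 196] -> [311, -116, 213, -151, -74, -270, 87, 192] -> [-311, 116, -213, 151, 74, 270, -87, -192] -> 270
  [10, -37, -47] -> [70, -259, -329] -> [66, -263, -333] -> [-66, 263, 333] -> 333

319; 270; 333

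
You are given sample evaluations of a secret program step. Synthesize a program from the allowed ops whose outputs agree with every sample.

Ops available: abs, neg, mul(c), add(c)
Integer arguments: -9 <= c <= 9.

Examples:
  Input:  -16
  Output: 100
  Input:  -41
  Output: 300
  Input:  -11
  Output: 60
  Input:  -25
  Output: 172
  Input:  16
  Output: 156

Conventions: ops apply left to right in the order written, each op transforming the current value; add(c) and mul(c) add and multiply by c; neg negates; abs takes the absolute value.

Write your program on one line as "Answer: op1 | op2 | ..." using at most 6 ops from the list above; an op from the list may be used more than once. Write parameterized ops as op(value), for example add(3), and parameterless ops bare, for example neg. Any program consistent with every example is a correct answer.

mul(-2) | neg | add(8) | add(-1) | abs | mul(4)

Check, running the answer program on each example:
  -16 -> 32 -> -32 -> -24 -> -25 -> 25 -> 100
  -41 -> 82 -> -82 -> -74 -> -75 -> 75 -> 300
  -11 -> 22 -> -22 -> -14 -> -15 -> 15 -> 60
  -25 -> 50 -> -50 -> -42 -> -43 -> 43 -> 172
  16 -> -32 -> 32 -> 40 -> 39 -> 39 -> 156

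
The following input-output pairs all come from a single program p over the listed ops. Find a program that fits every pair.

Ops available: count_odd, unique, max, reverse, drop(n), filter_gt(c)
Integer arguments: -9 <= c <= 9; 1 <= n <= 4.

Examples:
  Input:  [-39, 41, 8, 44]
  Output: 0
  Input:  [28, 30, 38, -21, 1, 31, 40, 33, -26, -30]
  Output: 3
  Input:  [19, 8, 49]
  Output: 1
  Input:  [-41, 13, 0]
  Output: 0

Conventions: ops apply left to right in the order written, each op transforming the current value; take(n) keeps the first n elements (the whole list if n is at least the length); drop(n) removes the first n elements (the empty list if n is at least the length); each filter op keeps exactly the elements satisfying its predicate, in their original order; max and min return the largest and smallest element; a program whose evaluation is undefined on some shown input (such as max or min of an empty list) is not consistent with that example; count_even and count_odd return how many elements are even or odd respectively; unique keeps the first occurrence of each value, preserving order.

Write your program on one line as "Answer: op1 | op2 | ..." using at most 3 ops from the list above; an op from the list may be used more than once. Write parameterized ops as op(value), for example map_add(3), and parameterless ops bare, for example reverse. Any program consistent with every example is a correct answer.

filter_gt(-5) | drop(2) | count_odd

Check, running the answer program on each example:
  [-39, 41, 8, 44] -> [41, 8, 44] -> [44] -> 0
  [28, 30, 38, -21, 1, 31, 40, 33, -26, -30] -> [28, 30, 38, 1, 31, 40, 33] -> [38, 1, 31, 40, 33] -> 3
  [19, 8, 49] -> [19, 8, 49] -> [49] -> 1
  [-41, 13, 0] -> [13, 0] -> [] -> 0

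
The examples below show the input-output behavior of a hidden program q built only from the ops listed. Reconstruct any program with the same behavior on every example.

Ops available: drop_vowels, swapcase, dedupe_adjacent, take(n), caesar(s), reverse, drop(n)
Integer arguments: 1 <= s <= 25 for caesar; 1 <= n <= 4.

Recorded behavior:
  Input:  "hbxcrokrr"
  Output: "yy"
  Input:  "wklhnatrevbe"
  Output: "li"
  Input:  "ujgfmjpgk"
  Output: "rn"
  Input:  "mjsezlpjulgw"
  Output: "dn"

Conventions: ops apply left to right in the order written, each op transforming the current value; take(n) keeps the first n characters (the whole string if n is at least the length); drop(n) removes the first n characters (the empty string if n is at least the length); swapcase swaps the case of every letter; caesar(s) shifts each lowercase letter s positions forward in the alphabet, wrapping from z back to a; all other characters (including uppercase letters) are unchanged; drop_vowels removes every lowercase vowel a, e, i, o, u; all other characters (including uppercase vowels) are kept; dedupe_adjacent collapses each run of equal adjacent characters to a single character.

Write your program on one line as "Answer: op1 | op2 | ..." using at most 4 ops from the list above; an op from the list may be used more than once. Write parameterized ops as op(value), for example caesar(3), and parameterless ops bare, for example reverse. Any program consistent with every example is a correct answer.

caesar(22) | reverse | caesar(11) | take(2)

Check, running the answer program on each example:
  "hbxcrokrr" -> "dxtynkgnn" -> "nngknytxd" -> "yyrvyjeio" -> "yy"
  "wklhnatrevbe" -> "sghdjwpnarxa" -> "axranpwjdhgs" -> "liclyahuosrd" -> "li"
  "ujgfmjpgk" -> "qfcbiflcg" -> "gclfibcfq" -> "rnwqtmnqb" -> "rn"
  "mjsezlpjulgw" -> "ifoavhlfqhcs" -> "schqflhvaofi" -> "dnsbqwsglzqt" -> "dn"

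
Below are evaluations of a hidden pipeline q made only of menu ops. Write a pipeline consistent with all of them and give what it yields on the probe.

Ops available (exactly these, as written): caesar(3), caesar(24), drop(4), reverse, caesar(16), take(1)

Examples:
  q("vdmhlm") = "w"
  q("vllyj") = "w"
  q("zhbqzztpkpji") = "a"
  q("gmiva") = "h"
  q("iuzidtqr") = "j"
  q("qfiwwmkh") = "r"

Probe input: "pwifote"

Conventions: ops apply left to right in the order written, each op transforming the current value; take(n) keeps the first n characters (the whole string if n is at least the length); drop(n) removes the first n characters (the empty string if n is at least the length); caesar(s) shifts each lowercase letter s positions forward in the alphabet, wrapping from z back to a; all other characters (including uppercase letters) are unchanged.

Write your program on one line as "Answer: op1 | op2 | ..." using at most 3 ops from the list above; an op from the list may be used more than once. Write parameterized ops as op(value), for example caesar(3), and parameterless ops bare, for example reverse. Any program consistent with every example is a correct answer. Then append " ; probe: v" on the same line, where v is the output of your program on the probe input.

take(1) | caesar(3) | caesar(24) ; probe: "q"

Check, running the answer program on each example:
  "vdmhlm" -> "v" -> "y" -> "w"
  "vllyj" -> "v" -> "y" -> "w"
  "zhbqzztpkpji" -> "z" -> "c" -> "a"
  "gmiva" -> "g" -> "j" -> "h"
  "iuzidtqr" -> "i" -> "l" -> "j"
  "qfiwwmkh" -> "q" -> "t" -> "r"
  probe: "pwifote" -> "p" -> "s" -> "q"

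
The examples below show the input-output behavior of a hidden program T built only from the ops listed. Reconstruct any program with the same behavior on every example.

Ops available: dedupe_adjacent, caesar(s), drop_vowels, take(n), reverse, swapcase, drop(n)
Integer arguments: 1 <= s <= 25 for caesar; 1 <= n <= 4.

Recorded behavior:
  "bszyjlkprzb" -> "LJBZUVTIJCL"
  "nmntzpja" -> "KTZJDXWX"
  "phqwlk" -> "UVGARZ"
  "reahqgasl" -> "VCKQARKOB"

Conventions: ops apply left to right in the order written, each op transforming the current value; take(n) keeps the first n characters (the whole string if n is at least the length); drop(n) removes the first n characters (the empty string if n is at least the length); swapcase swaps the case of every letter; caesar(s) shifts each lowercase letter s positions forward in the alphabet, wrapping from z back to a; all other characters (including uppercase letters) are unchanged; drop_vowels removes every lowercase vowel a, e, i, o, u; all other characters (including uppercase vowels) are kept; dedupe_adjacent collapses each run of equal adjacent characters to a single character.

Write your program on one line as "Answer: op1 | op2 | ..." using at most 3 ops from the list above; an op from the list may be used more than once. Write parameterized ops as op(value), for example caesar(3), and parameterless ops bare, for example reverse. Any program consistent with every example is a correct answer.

reverse | caesar(10) | swapcase

Check, running the answer program on each example:
  "bszyjlkprzb" -> "bzrpkljyzsb" -> "ljbzuvtijcl" -> "LJBZUVTIJCL"
  "nmntzpja" -> "ajpztnmn" -> "ktzjdxwx" -> "KTZJDXWX"
  "phqwlk" -> "klwqhp" -> "uvgarz" -> "UVGARZ"
  "reahqgasl" -> "lsagqhaer" -> "vckqarkob" -> "VCKQARKOB"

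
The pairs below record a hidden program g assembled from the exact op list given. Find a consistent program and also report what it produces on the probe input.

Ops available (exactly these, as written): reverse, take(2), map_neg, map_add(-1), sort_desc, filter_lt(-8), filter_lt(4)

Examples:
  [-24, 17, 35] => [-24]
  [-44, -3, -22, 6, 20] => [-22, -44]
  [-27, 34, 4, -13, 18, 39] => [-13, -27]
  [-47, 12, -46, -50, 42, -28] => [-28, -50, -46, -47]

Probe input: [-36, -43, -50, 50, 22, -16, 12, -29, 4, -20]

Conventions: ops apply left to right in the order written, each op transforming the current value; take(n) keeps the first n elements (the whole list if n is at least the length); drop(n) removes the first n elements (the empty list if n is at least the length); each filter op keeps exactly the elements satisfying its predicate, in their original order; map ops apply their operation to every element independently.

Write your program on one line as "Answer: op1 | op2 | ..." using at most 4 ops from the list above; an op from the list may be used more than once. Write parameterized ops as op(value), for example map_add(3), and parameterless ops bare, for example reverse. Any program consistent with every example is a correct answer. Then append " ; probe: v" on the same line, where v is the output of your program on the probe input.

filter_lt(4) | filter_lt(-8) | reverse ; probe: [-20, -29, -16, -50, -43, -36]

Check, running the answer program on each example:
  [-24, 17, 35] -> [-24] -> [-24] -> [-24]
  [-44, -3, -22, 6, 20] -> [-44, -3, -22] -> [-44, -22] -> [-22, -44]
  [-27, 34, 4, -13, 18, 39] -> [-27, -13] -> [-27, -13] -> [-13, -27]
  [-47, 12, -46, -50, 42, -28] -> [-47, -46, -50, -28] -> [-47, -46, -50, -28] -> [-28, -50, -46, -47]
  probe: [-36, -43, -50, 50, 22, -16, 12, -29, 4, -20] -> [-36, -43, -50, -16, -29, -20] -> [-36, -43, -50, -16, -29, -20] -> [-20, -29, -16, -50, -43, -36]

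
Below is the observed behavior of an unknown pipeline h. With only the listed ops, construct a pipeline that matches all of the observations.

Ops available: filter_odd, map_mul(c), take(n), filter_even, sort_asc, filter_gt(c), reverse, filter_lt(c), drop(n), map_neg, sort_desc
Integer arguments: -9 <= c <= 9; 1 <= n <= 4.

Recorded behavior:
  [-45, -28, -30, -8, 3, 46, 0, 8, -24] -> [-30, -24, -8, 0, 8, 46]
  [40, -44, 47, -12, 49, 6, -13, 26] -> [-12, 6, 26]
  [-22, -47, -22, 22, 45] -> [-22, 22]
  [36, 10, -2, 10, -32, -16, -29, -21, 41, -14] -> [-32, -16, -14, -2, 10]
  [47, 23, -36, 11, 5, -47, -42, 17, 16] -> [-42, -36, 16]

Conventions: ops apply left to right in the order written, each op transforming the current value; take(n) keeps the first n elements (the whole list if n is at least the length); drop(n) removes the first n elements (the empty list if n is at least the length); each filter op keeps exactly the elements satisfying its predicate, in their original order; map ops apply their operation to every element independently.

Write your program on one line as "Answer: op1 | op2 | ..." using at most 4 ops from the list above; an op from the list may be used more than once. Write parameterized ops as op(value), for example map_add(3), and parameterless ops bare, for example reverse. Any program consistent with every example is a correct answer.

drop(2) | filter_even | sort_asc

Check, running the answer program on each example:
  [-45, -28, -30, -8, 3, 46, 0, 8, -24] -> [-30, -8, 3, 46, 0, 8, -24] -> [-30, -8, 46, 0, 8, -24] -> [-30, -24, -8, 0, 8, 46]
  [40, -44, 47, -12, 49, 6, -13, 26] -> [47, -12, 49, 6, -13, 26] -> [-12, 6, 26] -> [-12, 6, 26]
  [-22, -47, -22, 22, 45] -> [-22, 22, 45] -> [-22, 22] -> [-22, 22]
  [36, 10, -2, 10, -32, -16, -29, -21, 41, -14] -> [-2, 10, -32, -16, -29, -21, 41, -14] -> [-2, 10, -32, -16, -14] -> [-32, -16, -14, -2, 10]
  [47, 23, -36, 11, 5, -47, -42, 17, 16] -> [-36, 11, 5, -47, -42, 17, 16] -> [-36, -42, 16] -> [-42, -36, 16]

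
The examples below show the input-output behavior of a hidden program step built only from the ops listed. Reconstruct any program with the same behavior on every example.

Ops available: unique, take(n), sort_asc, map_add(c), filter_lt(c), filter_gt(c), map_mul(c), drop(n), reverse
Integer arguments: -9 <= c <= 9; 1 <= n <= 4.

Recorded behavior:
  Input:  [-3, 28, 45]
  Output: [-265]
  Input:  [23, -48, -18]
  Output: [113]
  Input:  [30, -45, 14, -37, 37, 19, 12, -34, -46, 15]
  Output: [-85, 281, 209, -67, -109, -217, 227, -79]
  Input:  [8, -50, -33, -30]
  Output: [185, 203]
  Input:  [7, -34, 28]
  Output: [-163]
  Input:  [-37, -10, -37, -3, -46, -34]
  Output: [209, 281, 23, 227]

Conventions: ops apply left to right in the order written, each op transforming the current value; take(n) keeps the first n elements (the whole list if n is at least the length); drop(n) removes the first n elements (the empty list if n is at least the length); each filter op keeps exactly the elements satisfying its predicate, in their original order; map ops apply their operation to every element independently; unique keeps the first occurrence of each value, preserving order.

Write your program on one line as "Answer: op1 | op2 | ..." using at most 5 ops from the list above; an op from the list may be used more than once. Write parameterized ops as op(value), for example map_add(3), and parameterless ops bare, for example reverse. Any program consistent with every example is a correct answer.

drop(2) | reverse | map_mul(-6) | map_add(5)

Check, running the answer program on each example:
  [-3, 28, 45] -> [45] -> [45] -> [-270] -> [-265]
  [23, -48, -18] -> [-18] -> [-18] -> [108] -> [113]
  [30, -45, 14, -37, 37, 19, 12, -34, -46, 15] -> [14, -37, 37, 19, 12, -34, -46, 15] -> [15, -46, -34, 12, 19, 37, -37, 14] -> [-90, 276, 204, -72, -114, -222, 222, -84] -> [-85, 281, 209, -67, -109, -217, 227, -79]
  [8, -50, -33, -30] -> [-33, -30] -> [-30, -33] -> [180, 198] -> [185, 203]
  [7, -34, 28] -> [28] -> [28] -> [-168] -> [-163]
  [-37, -10, -37, -3, -46, -34] -> [-37, -3, -46, -34] -> [-34, -46, -3, -37] -> [204, 276, 18, 222] -> [209, 281, 23, 227]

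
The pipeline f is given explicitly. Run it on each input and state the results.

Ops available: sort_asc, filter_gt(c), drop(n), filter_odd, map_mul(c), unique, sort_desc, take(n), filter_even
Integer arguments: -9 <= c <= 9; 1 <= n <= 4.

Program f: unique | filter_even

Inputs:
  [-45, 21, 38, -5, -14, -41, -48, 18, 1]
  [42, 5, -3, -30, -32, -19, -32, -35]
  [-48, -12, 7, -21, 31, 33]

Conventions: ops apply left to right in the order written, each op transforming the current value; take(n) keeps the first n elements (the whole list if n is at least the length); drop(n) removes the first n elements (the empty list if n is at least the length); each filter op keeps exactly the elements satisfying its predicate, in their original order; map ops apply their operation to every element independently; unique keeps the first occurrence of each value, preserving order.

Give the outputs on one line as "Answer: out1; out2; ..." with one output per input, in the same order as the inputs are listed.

[38, -14, -48, 18]; [42, -30, -32]; [-48, -12]

Execution, op by op:
  [-45, 21, 38, -5, -14, -41, -48, 18, 1] -> [-45, 21, 38, -5, -14, -41, -48, 18, 1] -> [38, -14, -48, 18]
  [42, 5, -3, -30, -32, -19, -32, -35] -> [42, 5, -3, -30, -32, -19, -35] -> [42, -30, -32]
  [-48, -12, 7, -21, 31, 33] -> [-48, -12, 7, -21, 31, 33] -> [-48, -12]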